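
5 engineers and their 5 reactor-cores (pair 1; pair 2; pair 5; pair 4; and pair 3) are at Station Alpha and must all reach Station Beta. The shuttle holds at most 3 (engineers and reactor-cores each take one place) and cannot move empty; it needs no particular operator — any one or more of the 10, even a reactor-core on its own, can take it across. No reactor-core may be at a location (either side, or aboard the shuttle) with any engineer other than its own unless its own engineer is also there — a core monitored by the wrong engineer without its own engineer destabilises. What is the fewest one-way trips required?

Counting alone: each trip to Station Beta takes at most 3 across and each return brings at least 1 back, so after t trips out (and t−1 returns) at most 3t − (t−1) of the 10 are across; that first reaches 10 at t = 5, so at least 9 crossings are needed.
The safety rule pushes this higher. Following every safe sequence of crossings, the most of the 10 that can be at Station Beta as the shuttle arrives there on crossing 9 is 9 — never all 10.
So no plan with fewer than 11 crossings exists, and this one achieves 11:
1. engineer 1 and reactor-core 1 cross → Station Beta.
2. engineer 1 crosses ← Station Alpha.
3. reactor-core 2, reactor-core 4, and reactor-core 5 cross → Station Beta.
4. reactor-core 1 crosses ← Station Alpha.
5. engineer 2, engineer 4, and engineer 5 cross → Station Beta.
6. engineer 2 and reactor-core 2 cross ← Station Alpha.
7. engineer 1, engineer 2, and engineer 3 cross → Station Beta.
8. reactor-core 5 crosses ← Station Alpha.
9. reactor-core 1 and reactor-core 2 cross → Station Beta.
10. reactor-core 1 crosses ← Station Alpha.
11. reactor-core 1, reactor-core 3, and reactor-core 5 cross → Station Beta.

11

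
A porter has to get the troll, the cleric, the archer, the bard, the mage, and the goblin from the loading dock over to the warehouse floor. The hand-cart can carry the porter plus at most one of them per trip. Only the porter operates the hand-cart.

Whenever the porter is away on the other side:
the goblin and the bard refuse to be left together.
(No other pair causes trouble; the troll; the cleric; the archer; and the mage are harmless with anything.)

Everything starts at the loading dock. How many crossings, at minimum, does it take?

Counting alone: the porter can take at most 1 across per trip to the warehouse floor, so moving all 6 needs at least 6 loaded trips out, with a return between consecutive ones — at least 11 crossings.
The plan below uses exactly 11 crossings, so it is optimal:
1. Porter goes to the warehouse floor with the bard.  [the loading dock: the archer, the cleric, the goblin, the mage, the troll | the warehouse floor: the bard]
2. Porter goes back to the loading dock alone.  [the loading dock: the archer, the cleric, the goblin, the mage, the troll | the warehouse floor: the bard]
3. Porter goes to the warehouse floor with the troll.  [the loading dock: the archer, the cleric, the goblin, the mage | the warehouse floor: the bard, the troll]
4. Porter goes back to the loading dock alone.  [the loading dock: the archer, the cleric, the goblin, the mage | the warehouse floor: the bard, the troll]
5. Porter goes to the warehouse floor with the cleric.  [the loading dock: the archer, the goblin, the mage | the warehouse floor: the bard, the cleric, the troll]
6. Porter goes back to the loading dock alone.  [the loading dock: the archer, the goblin, the mage | the warehouse floor: the bard, the cleric, the troll]
7. Porter goes to the warehouse floor with the archer.  [the loading dock: the goblin, the mage | the warehouse floor: the archer, the bard, the cleric, the troll]
8. Porter goes back to the loading dock alone.  [the loading dock: the goblin, the mage | the warehouse floor: the archer, the bard, the cleric, the troll]
9. Porter goes to the warehouse floor with the mage.  [the loading dock: the goblin | the warehouse floor: the archer, the bard, the cleric, the mage, the troll]
10. Porter goes back to the loading dock alone.  [the loading dock: the goblin | the warehouse floor: the archer, the bard, the cleric, the mage, the troll]
11. Porter goes to the warehouse floor with the goblin.  [the loading dock: — | the warehouse floor: the archer, the bard, the cleric, the goblin, the mage, the troll]

11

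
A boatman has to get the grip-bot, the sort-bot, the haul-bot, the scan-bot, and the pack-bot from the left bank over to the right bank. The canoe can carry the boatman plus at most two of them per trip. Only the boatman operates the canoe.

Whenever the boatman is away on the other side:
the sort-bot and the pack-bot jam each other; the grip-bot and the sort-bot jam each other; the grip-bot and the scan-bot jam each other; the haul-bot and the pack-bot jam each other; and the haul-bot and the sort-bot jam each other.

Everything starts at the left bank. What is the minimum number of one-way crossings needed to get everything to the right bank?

impossible

Whatever the first load, the items left behind include a forbidden pair without the boatman. No opening move is safe, so no plan exists.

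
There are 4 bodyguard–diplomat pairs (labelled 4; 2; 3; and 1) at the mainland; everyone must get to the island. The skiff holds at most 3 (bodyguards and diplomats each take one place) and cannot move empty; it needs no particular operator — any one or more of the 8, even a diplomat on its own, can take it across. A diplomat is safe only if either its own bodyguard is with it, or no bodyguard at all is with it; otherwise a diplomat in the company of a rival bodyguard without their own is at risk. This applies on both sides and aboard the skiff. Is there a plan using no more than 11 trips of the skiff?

Yes

Yes — this plan uses 9 crossings (≤ 11):
1. bodyguard 4 and diplomat 4 cross → the island.
2. bodyguard 4 crosses ← the mainland.
3. bodyguard 2, bodyguard 4, and diplomat 2 cross → the island.
4. bodyguard 4 and diplomat 4 cross ← the mainland.
5. bodyguard 1, bodyguard 3, and bodyguard 4 cross → the island.
6. diplomat 2 crosses ← the mainland.
7. diplomat 2 and diplomat 4 cross → the island.
8. diplomat 4 crosses ← the mainland.
9. diplomat 1, diplomat 3, and diplomat 4 cross → the island.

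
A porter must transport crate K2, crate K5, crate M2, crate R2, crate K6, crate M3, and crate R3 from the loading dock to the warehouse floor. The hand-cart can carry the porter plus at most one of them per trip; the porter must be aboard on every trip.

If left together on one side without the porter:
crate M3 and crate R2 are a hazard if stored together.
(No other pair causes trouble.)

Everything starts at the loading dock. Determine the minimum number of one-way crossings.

Counting alone: the porter can take at most 1 across per trip to the warehouse floor, so moving all 7 needs at least 7 loaded trips out, with a return between consecutive ones — at least 13 crossings.
The plan below uses exactly 13 crossings, so it is optimal:
1. Porter goes to the warehouse floor with crate R2.  [the loading dock: crate K2, crate K5, crate K6, crate M2, crate M3, crate R3 | the warehouse floor: crate R2]
2. Porter goes back to the loading dock alone.  [the loading dock: crate K2, crate K5, crate K6, crate M2, crate M3, crate R3 | the warehouse floor: crate R2]
3. Porter goes to the warehouse floor with crate K2.  [the loading dock: crate K5, crate K6, crate M2, crate M3, crate R3 | the warehouse floor: crate K2, crate R2]
4. Porter goes back to the loading dock alone.  [the loading dock: crate K5, crate K6, crate M2, crate M3, crate R3 | the warehouse floor: crate K2, crate R2]
5. Porter goes to the warehouse floor with crate K5.  [the loading dock: crate K6, crate M2, crate M3, crate R3 | the warehouse floor: crate K2, crate K5, crate R2]
6. Porter goes back to the loading dock alone.  [the loading dock: crate K6, crate M2, crate M3, crate R3 | the warehouse floor: crate K2, crate K5, crate R2]
7. Porter goes to the warehouse floor with crate M2.  [the loading dock: crate K6, crate M3, crate R3 | the warehouse floor: crate K2, crate K5, crate M2, crate R2]
8. Porter goes back to the loading dock alone.  [the loading dock: crate K6, crate M3, crate R3 | the warehouse floor: crate K2, crate K5, crate M2, crate R2]
9. Porter goes to the warehouse floor with crate K6.  [the loading dock: crate M3, crate R3 | the warehouse floor: crate K2, crate K5, crate K6, crate M2, crate R2]
10. Porter goes back to the loading dock alone.  [the loading dock: crate M3, crate R3 | the warehouse floor: crate K2, crate K5, crate K6, crate M2, crate R2]
11. Porter goes to the warehouse floor with crate R3.  [the loading dock: crate M3 | the warehouse floor: crate K2, crate K5, crate K6, crate M2, crate R2, crate R3]
12. Porter goes back to the loading dock alone.  [the loading dock: crate M3 | the warehouse floor: crate K2, crate K5, crate K6, crate M2, crate R2, crate R3]
13. Porter goes to the warehouse floor with crate M3.  [the loading dock: — | the warehouse floor: crate K2, crate K5, crate K6, crate M2, crate M3, crate R2, crate R3]

13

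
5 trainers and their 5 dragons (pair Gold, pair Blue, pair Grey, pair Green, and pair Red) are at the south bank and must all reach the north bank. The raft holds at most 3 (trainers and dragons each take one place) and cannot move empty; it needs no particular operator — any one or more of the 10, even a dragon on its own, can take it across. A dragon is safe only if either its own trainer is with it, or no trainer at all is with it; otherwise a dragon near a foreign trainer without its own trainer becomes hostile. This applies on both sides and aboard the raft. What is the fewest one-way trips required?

11

Counting alone: each trip to the north bank takes at most 3 across and each return brings at least 1 back, so after t trips out (and t−1 returns) at most 3t − (t−1) of the 10 are across; that first reaches 10 at t = 5, so at least 9 crossings are needed.
The safety rule pushes this higher. Following every safe sequence of crossings, the most of the 10 that can be at the north bank as the raft arrives there on crossing 9 is 9 — never all 10.
So no plan with fewer than 11 crossings exists, and this one achieves 11:
1. dragon Gold and trainer Gold cross → the north bank.
2. trainer Gold crosses ← the south bank.
3. dragon Blue, dragon Green, and dragon Grey cross → the north bank.
4. dragon Gold crosses ← the south bank.
5. trainer Blue, trainer Green, and trainer Grey cross → the north bank.
6. dragon Blue and trainer Blue cross ← the south bank.
7. trainer Blue, trainer Gold, and trainer Red cross → the north bank.
8. dragon Grey crosses ← the south bank.
9. dragon Blue and dragon Gold cross → the north bank.
10. dragon Gold crosses ← the south bank.
11. dragon Gold, dragon Grey, and dragon Red cross → the north bank.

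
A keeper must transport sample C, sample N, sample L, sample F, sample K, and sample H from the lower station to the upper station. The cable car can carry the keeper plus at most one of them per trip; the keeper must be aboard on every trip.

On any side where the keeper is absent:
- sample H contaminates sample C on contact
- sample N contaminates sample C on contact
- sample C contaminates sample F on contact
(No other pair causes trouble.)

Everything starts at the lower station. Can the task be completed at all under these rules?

No

Following every safe sequence of crossings from the start, the most of the 6 that can be at the upper station as the cable car arrives there on crossings 1, 3, 5, 7 is 1, 2, 3, 4 respectively; the best ever achieved is 4 of 6.
From crossing 9 on, no configuration arises that was not already reachable earlier: only 36 distinct safe configurations (who is on which side, and where the cable car is) can ever be reached, none of them has everyone across, and every continuation just revisits them. So no valid plan exists.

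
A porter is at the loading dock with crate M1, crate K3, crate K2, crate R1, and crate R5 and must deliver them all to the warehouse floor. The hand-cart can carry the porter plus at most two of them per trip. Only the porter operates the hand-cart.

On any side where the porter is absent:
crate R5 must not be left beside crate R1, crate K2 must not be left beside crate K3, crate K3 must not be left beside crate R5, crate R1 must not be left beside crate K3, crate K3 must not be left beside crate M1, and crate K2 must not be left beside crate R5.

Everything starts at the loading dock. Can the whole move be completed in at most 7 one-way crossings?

Yes

Yes — this plan uses 7 crossings (≤ 7):
1. Porter goes to the warehouse floor with crate K3 and crate R5.
2. Porter goes back to the loading dock with crate K3.
3. Porter goes to the warehouse floor with crate K3 and crate M1.
4. Porter goes back to the loading dock with crate K3.
5. Porter goes to the warehouse floor with crate K2 and crate R1.
6. Porter goes back to the loading dock with crate R5.
7. Porter goes to the warehouse floor with crate K3 and crate R5.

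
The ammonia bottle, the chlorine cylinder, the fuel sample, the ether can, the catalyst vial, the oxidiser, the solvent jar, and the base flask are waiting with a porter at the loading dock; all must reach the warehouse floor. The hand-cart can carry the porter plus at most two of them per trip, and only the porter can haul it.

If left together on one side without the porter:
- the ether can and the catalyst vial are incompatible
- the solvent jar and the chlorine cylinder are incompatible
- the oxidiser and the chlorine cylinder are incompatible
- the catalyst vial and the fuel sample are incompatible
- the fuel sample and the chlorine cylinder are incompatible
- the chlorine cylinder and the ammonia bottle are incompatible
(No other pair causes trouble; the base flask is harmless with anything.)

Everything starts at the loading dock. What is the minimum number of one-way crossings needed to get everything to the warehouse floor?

9

Counting alone: the porter can take at most 2 across per trip to the warehouse floor, so moving all 8 needs at least 4 loaded trips out, with a return between consecutive ones — at least 7 crossings.
The safety rule pushes this higher. Following every safe sequence of crossings, the most of the 8 that can be at the warehouse floor as the hand-cart arrives there on crossing 7 is 6 — never all 8.
So no plan with fewer than 9 crossings exists, and this one achieves 9:
1. Porter goes to the warehouse floor with the catalyst vial and the chlorine cylinder.  [the loading dock: the ammonia bottle, the base flask, the ether can, the fuel sample, the oxidiser, the solvent jar | the warehouse floor: the catalyst vial, the chlorine cylinder]
2. Porter goes back to the loading dock alone.  [the loading dock: the ammonia bottle, the base flask, the ether can, the fuel sample, the oxidiser, the solvent jar | the warehouse floor: the catalyst vial, the chlorine cylinder]
3. Porter goes to the warehouse floor with the ammonia bottle and the oxidiser.  [the loading dock: the base flask, the ether can, the fuel sample, the solvent jar | the warehouse floor: the ammonia bottle, the catalyst vial, the chlorine cylinder, the oxidiser]
4. Porter goes back to the loading dock with the chlorine cylinder.  [the loading dock: the base flask, the chlorine cylinder, the ether can, the fuel sample, the solvent jar | the warehouse floor: the ammonia bottle, the catalyst vial, the oxidiser]
5. Porter goes to the warehouse floor with the fuel sample and the solvent jar.  [the loading dock: the base flask, the chlorine cylinder, the ether can | the warehouse floor: the ammonia bottle, the catalyst vial, the fuel sample, the oxidiser, the solvent jar]
6. Porter goes back to the loading dock with the catalyst vial.  [the loading dock: the base flask, the catalyst vial, the chlorine cylinder, the ether can | the warehouse floor: the ammonia bottle, the fuel sample, the oxidiser, the solvent jar]
7. Porter goes to the warehouse floor with the base flask and the ether can.  [the loading dock: the catalyst vial, the chlorine cylinder | the warehouse floor: the ammonia bottle, the base flask, the ether can, the fuel sample, the oxidiser, the solvent jar]
8. Porter goes back to the loading dock alone.  [the loading dock: the catalyst vial, the chlorine cylinder | the warehouse floor: the ammonia bottle, the base flask, the ether can, the fuel sample, the oxidiser, the solvent jar]
9. Porter goes to the warehouse floor with the catalyst vial and the chlorine cylinder.  [the loading dock: — | the warehouse floor: the ammonia bottle, the base flask, the catalyst vial, the chlorine cylinder, the ether can, the fuel sample, the oxidiser, the solvent jar]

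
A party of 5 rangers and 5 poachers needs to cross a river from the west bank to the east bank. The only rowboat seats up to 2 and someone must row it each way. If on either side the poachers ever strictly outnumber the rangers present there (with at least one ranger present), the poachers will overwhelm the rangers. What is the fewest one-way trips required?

Following every safe sequence of crossings from the start, the most of the 10 that can be at the east bank as the rowboat arrives there on crossings 1, 3, 5, 7 is 2, 3, 4, 5 respectively; the best ever achieved is 5 of 10.
From crossing 9 on, no configuration arises that was not already reachable earlier: only 13 distinct safe configurations (who is on which side, and where the rowboat is) can ever be reached, none of them has everyone across, and every continuation just revisits them. They are: 0 rangers + 0 poachers across (rowboat back at the start); 0 rangers + 1 poacher across (rowboat there); 0 rangers + 1 poacher across (rowboat back at the start); 0 rangers + 2 poachers across (rowboat there); 0 rangers + 2 poachers across (rowboat back at the start); 0 rangers + 3 poachers across (rowboat there); 0 rangers + 3 poachers across (rowboat back at the start); 0 rangers + 4 poachers across (rowboat there); 0 rangers + 4 poachers across (rowboat back at the start); 0 rangers + 5 poachers across (rowboat there); 1 ranger + 1 poacher across (rowboat there); 1 ranger + 1 poacher across (rowboat back at the start); 2 rangers + 2 poachers across (rowboat there). So no valid plan exists.

impossible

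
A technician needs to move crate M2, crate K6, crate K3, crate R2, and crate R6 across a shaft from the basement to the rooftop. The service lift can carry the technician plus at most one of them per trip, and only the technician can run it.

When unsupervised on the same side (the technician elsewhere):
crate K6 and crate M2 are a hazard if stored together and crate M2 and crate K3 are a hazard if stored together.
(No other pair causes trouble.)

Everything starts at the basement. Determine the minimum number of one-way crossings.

Counting alone: the technician can take at most 1 across per trip to the rooftop, so moving all 5 needs at least 5 loaded trips out, with a return between consecutive ones — at least 9 crossings.
The safety rule pushes this higher. Following every safe sequence of crossings, the most of the 5 that can be at the rooftop as the service lift arrives there on crossing 9 is 4 — never all 5.
So no plan with fewer than 11 crossings exists, and this one achieves 11:
1. Technician goes to the rooftop with crate M2.
2. Technician goes back to the basement alone.
3. Technician goes to the rooftop with crate K6.
4. Technician goes back to the basement with crate M2.
5. Technician goes to the rooftop with crate K3.
6. Technician goes back to the basement alone.
7. Technician goes to the rooftop with crate R2.
8. Technician goes back to the basement alone.
9. Technician goes to the rooftop with crate R6.
10. Technician goes back to the basement alone.
11. Technician goes to the rooftop with crate M2.

11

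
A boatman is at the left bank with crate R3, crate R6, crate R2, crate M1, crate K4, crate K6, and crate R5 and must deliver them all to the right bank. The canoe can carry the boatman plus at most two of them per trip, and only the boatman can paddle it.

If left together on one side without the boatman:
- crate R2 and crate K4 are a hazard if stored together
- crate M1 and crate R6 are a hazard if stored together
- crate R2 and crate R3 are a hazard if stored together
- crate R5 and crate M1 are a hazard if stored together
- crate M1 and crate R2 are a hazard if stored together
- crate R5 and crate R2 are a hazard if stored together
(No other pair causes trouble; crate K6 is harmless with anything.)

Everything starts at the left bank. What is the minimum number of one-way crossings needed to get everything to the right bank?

Counting alone: the boatman can take at most 2 across per trip to the right bank, so moving all 7 needs at least 4 loaded trips out, with a return between consecutive ones — at least 7 crossings.
The safety rule pushes this higher. Following every safe sequence of crossings, the most of the 7 that can be at the right bank as the canoe arrives there on crossings 7, 9 is 5, 6 respectively — never all 7.
So no plan with fewer than 11 crossings exists, and this one achieves 11:
1. Boatman goes to the right bank with crate M1 and crate R2.  [the left bank: crate K4, crate K6, crate R3, crate R5, crate R6 | the right bank: crate M1, crate R2]
2. Boatman goes back to the left bank with crate R2.  [the left bank: crate K4, crate K6, crate R2, crate R3, crate R5, crate R6 | the right bank: crate M1]
3. Boatman goes to the right bank with crate R2 and crate R3.  [the left bank: crate K4, crate K6, crate R5, crate R6 | the right bank: crate M1, crate R2, crate R3]
4. Boatman goes back to the left bank with crate R2.  [the left bank: crate K4, crate K6, crate R2, crate R5, crate R6 | the right bank: crate M1, crate R3]
5. Boatman goes to the right bank with crate K4 and crate R2.  [the left bank: crate K6, crate R5, crate R6 | the right bank: crate K4, crate M1, crate R2, crate R3]
6. Boatman goes back to the left bank with crate R2.  [the left bank: crate K6, crate R2, crate R5, crate R6 | the right bank: crate K4, crate M1, crate R3]
7. Boatman goes to the right bank with crate R5 and crate R6.  [the left bank: crate K6, crate R2 | the right bank: crate K4, crate M1, crate R3, crate R5, crate R6]
8. Boatman goes back to the left bank with crate M1.  [the left bank: crate K6, crate M1, crate R2 | the right bank: crate K4, crate R3, crate R5, crate R6]
9. Boatman goes to the right bank with crate K6 and crate R2.  [the left bank: crate M1 | the right bank: crate K4, crate K6, crate R2, crate R3, crate R5, crate R6]
10. Boatman goes back to the left bank with crate R2.  [the left bank: crate M1, crate R2 | the right bank: crate K4, crate K6, crate R3, crate R5, crate R6]
11. Boatman goes to the right bank with crate M1 and crate R2.  [the left bank: — | the right bank: crate K4, crate K6, crate M1, crate R2, crate R3, crate R5, crate R6]

11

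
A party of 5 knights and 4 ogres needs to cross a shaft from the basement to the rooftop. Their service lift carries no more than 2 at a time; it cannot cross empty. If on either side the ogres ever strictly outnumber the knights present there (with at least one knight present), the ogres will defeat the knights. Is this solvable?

1. 2 ogres → the rooftop.  (the basement: 5K 2O; the rooftop: 0K 2O)
2. 1 ogre ← the basement.  (the basement: 5K 3O; the rooftop: 0K 1O)
3. 2 ogres → the rooftop.  (the basement: 5K 1O; the rooftop: 0K 3O)
4. 1 ogre ← the basement.  (the basement: 5K 2O; the rooftop: 0K 2O)
5. 2 knights → the rooftop.  (the basement: 3K 2O; the rooftop: 2K 2O)
6. 1 ogre ← the basement.  (the basement: 3K 3O; the rooftop: 2K 1O)
7. 1 knight and 1 ogre → the rooftop.  (the basement: 2K 2O; the rooftop: 3K 2O)
8. 1 knight ← the basement.  (the basement: 3K 2O; the rooftop: 2K 2O)
9. 1 knight and 1 ogre → the rooftop.  (the basement: 2K 1O; the rooftop: 3K 3O)
10. 1 ogre ← the basement.  (the basement: 2K 2O; the rooftop: 3K 2O)
11. 1 knight and 1 ogre → the rooftop.  (the basement: 1K 1O; the rooftop: 4K 3O)
12. 1 knight ← the basement.  (the basement: 2K 1O; the rooftop: 3K 3O)
13. 1 knight and 1 ogre → the rooftop.  (the basement: 1K 0O; the rooftop: 4K 4O)
14. 1 ogre ← the basement.  (the basement: 1K 1O; the rooftop: 4K 3O)
15. 1 knight and 1 ogre → the rooftop.  (the basement: 0K 0O; the rooftop: 5K 4O)

Yes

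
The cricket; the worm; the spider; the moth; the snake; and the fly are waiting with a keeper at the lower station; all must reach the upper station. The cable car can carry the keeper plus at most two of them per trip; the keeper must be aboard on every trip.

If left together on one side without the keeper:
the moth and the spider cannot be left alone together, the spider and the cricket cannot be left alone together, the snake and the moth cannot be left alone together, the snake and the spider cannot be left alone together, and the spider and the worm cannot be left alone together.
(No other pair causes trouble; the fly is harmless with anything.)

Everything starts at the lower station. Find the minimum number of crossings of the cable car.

Counting alone: the keeper can take at most 2 across per trip to the upper station, so moving all 6 needs at least 3 loaded trips out, with a return between consecutive ones — at least 5 crossings.
The safety rule pushes this higher. Following every safe sequence of crossings, the most of the 6 that can be at the upper station as the cable car arrives there on crossings 5, 7 is 4, 5 respectively — never all 6.
So no plan with fewer than 9 crossings exists, and this one achieves 9:
1. Keeper goes to the upper station with the moth and the spider.  [the lower station: the cricket, the fly, the snake, the worm | the upper station: the moth, the spider]
2. Keeper goes back to the lower station with the spider.  [the lower station: the cricket, the fly, the snake, the spider, the worm | the upper station: the moth]
3. Keeper goes to the upper station with the cricket and the spider.  [the lower station: the fly, the snake, the worm | the upper station: the cricket, the moth, the spider]
4. Keeper goes back to the lower station with the spider.  [the lower station: the fly, the snake, the spider, the worm | the upper station: the cricket, the moth]
5. Keeper goes to the upper station with the spider and the worm.  [the lower station: the fly, the snake | the upper station: the cricket, the moth, the spider, the worm]
6. Keeper goes back to the lower station with the spider.  [the lower station: the fly, the snake, the spider | the upper station: the cricket, the moth, the worm]
7. Keeper goes to the upper station with the fly and the spider.  [the lower station: the snake | the upper station: the cricket, the fly, the moth, the spider, the worm]
8. Keeper goes back to the lower station with the spider.  [the lower station: the snake, the spider | the upper station: the cricket, the fly, the moth, the worm]
9. Keeper goes to the upper station with the snake and the spider.  [the lower station: — | the upper station: the cricket, the fly, the moth, the snake, the spider, the worm]

9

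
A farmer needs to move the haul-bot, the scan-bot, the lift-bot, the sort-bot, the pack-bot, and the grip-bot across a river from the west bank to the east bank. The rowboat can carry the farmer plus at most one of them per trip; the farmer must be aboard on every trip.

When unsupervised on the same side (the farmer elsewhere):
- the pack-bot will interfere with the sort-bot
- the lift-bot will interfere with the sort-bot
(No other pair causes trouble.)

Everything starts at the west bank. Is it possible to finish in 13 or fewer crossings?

Yes

Yes — this plan uses 13 crossings (≤ 13):
1. Farmer goes to the east bank with the sort-bot.  [the west bank: the grip-bot, the haul-bot, the lift-bot, the pack-bot, the scan-bot | the east bank: the sort-bot]
2. Farmer goes back to the west bank alone.  [the west bank: the grip-bot, the haul-bot, the lift-bot, the pack-bot, the scan-bot | the east bank: the sort-bot]
3. Farmer goes to the east bank with the haul-bot.  [the west bank: the grip-bot, the lift-bot, the pack-bot, the scan-bot | the east bank: the haul-bot, the sort-bot]
4. Farmer goes back to the west bank alone.  [the west bank: the grip-bot, the lift-bot, the pack-bot, the scan-bot | the east bank: the haul-bot, the sort-bot]
5. Farmer goes to the east bank with the scan-bot.  [the west bank: the grip-bot, the lift-bot, the pack-bot | the east bank: the haul-bot, the scan-bot, the sort-bot]
6. Farmer goes back to the west bank alone.  [the west bank: the grip-bot, the lift-bot, the pack-bot | the east bank: the haul-bot, the scan-bot, the sort-bot]
7. Farmer goes to the east bank with the lift-bot.  [the west bank: the grip-bot, the pack-bot | the east bank: the haul-bot, the lift-bot, the scan-bot, the sort-bot]
8. Farmer goes back to the west bank with the sort-bot.  [the west bank: the grip-bot, the pack-bot, the sort-bot | the east bank: the haul-bot, the lift-bot, the scan-bot]
9. Farmer goes to the east bank with the pack-bot.  [the west bank: the grip-bot, the sort-bot | the east bank: the haul-bot, the lift-bot, the pack-bot, the scan-bot]
10. Farmer goes back to the west bank alone.  [the west bank: the grip-bot, the sort-bot | the east bank: the haul-bot, the lift-bot, the pack-bot, the scan-bot]
11. Farmer goes to the east bank with the grip-bot.  [the west bank: the sort-bot | the east bank: the grip-bot, the haul-bot, the lift-bot, the pack-bot, the scan-bot]
12. Farmer goes back to the west bank alone.  [the west bank: the sort-bot | the east bank: the grip-bot, the haul-bot, the lift-bot, the pack-bot, the scan-bot]
13. Farmer goes to the east bank with the sort-bot.  [the west bank: — | the east bank: the grip-bot, the haul-bot, the lift-bot, the pack-bot, the scan-bot, the sort-bot]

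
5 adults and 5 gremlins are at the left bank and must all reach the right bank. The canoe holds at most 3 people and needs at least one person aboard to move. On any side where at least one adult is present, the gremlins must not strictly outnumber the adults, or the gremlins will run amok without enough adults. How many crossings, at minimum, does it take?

11

Counting alone: each trip to the right bank takes at most 3 across and each return brings at least 1 back, so after t trips out (and t−1 returns) at most 3t − (t−1) of the 10 are across; that first reaches 10 at t = 5, so at least 9 crossings are needed.
The safety rule pushes this higher. Following every safe sequence of crossings, the most of the 10 that can be at the right bank as the canoe arrives there on crossing 9 is 9 — never all 10.
So no plan with fewer than 11 crossings exists, and this one achieves 11:
1. 2 gremlins → the right bank.  (the left bank: 5A 3G; the right bank: 0A 2G)
2. 1 gremlin ← the left bank.  (the left bank: 5A 4G; the right bank: 0A 1G)
3. 3 gremlins → the right bank.  (the left bank: 5A 1G; the right bank: 0A 4G)
4. 1 gremlin ← the left bank.  (the left bank: 5A 2G; the right bank: 0A 3G)
5. 3 adults → the right bank.  (the left bank: 2A 2G; the right bank: 3A 3G)
6. 1 adult and 1 gremlin ← the left bank.  (the left bank: 3A 3G; the right bank: 2A 2G)
7. 3 adults → the right bank.  (the left bank: 0A 3G; the right bank: 5A 2G)
8. 1 gremlin ← the left bank.  (the left bank: 0A 4G; the right bank: 5A 1G)
9. 2 gremlins → the right bank.  (the left bank: 0A 2G; the right bank: 5A 3G)
10. 1 gremlin ← the left bank.  (the left bank: 0A 3G; the right bank: 5A 2G)
11. 3 gremlins → the right bank.  (the left bank: 0A 0G; the right bank: 5A 5G)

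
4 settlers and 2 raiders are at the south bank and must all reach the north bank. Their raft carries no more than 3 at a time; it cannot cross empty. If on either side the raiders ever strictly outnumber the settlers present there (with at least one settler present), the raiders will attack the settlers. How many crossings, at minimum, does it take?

5

Counting alone: each trip to the north bank takes at most 3 across and each return brings at least 1 back, so after t trips out (and t−1 returns) at most 3t − (t−1) of the 6 are across; that first reaches 6 at t = 3, so at least 5 crossings are needed.
The plan below uses exactly 5 crossings, so it is optimal:
1. 2 raiders → the north bank.  (the south bank: 4S 0R; the north bank: 0S 2R)
2. 1 raider ← the south bank.  (the south bank: 4S 1R; the north bank: 0S 1R)
3. 2 settlers and 1 raider → the north bank.  (the south bank: 2S 0R; the north bank: 2S 2R)
4. 1 raider ← the south bank.  (the south bank: 2S 1R; the north bank: 2S 1R)
5. 2 settlers and 1 raider → the north bank.  (the south bank: 0S 0R; the north bank: 4S 2R)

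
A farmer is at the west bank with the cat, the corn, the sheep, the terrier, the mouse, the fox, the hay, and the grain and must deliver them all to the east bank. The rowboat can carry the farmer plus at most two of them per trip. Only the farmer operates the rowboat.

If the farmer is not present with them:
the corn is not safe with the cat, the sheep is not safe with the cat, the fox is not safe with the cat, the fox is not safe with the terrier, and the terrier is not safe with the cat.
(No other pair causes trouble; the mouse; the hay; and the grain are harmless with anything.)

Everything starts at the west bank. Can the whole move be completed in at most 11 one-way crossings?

Counting alone: the farmer can take at most 2 across per trip to the east bank, so moving all 8 needs at least 4 loaded trips out, with a return between consecutive ones — at least 7 crossings.
The safety rule pushes this higher. Following every safe sequence of crossings, the most of the 8 that can be at the east bank as the rowboat arrives there on crossings 7, 9, 11 is 5, 6, 7 respectively — never all 8.
So the move cannot be finished within 11 crossings. (The shortest complete plan takes 13:)
1. Farmer goes to the east bank with the cat and the terrier.
2. Farmer goes back to the west bank with the cat.
3. Farmer goes to the east bank with the cat and the corn.
4. Farmer goes back to the west bank with the cat.
5. Farmer goes to the east bank with the cat and the sheep.
6. Farmer goes back to the west bank with the cat.
7. Farmer goes to the east bank with the cat and the mouse.
8. Farmer goes back to the west bank with the cat.
9. Farmer goes to the east bank with the cat and the hay.
10. Farmer goes back to the west bank with the cat.
11. Farmer goes to the east bank with the cat and the grain.
12. Farmer goes back to the west bank with the cat.
13. Farmer goes to the east bank with the cat and the fox.

No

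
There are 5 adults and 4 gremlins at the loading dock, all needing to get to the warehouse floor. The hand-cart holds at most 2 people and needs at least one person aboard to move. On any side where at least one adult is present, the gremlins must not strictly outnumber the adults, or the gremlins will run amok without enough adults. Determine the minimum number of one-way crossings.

Counting alone: each trip to the warehouse floor takes at most 2 across and each return brings at least 1 back, so after t trips out (and t−1 returns) at most 2t − (t−1) of the 9 are across; that first reaches 9 at t = 8, so at least 15 crossings are needed.
The plan below uses exactly 15 crossings, so it is optimal:
1. 2 gremlins → the warehouse floor.  (the loading dock: 5A 2G; the warehouse floor: 0A 2G)
2. 1 gremlin ← the loading dock.  (the loading dock: 5A 3G; the warehouse floor: 0A 1G)
3. 2 gremlins → the warehouse floor.  (the loading dock: 5A 1G; the warehouse floor: 0A 3G)
4. 1 gremlin ← the loading dock.  (the loading dock: 5A 2G; the warehouse floor: 0A 2G)
5. 2 adults → the warehouse floor.  (the loading dock: 3A 2G; the warehouse floor: 2A 2G)
6. 1 gremlin ← the loading dock.  (the loading dock: 3A 3G; the warehouse floor: 2A 1G)
7. 1 adult and 1 gremlin → the warehouse floor.  (the loading dock: 2A 2G; the warehouse floor: 3A 2G)
8. 1 adult ← the loading dock.  (the loading dock: 3A 2G; the warehouse floor: 2A 2G)
9. 1 adult and 1 gremlin → the warehouse floor.  (the loading dock: 2A 1G; the warehouse floor: 3A 3G)
10. 1 gremlin ← the loading dock.  (the loading dock: 2A 2G; the warehouse floor: 3A 2G)
11. 1 adult and 1 gremlin → the warehouse floor.  (the loading dock: 1A 1G; the warehouse floor: 4A 3G)
12. 1 adult ← the loading dock.  (the loading dock: 2A 1G; the warehouse floor: 3A 3G)
13. 1 adult and 1 gremlin → the warehouse floor.  (the loading dock: 1A 0G; the warehouse floor: 4A 4G)
14. 1 gremlin ← the loading dock.  (the loading dock: 1A 1G; the warehouse floor: 4A 3G)
15. 1 adult and 1 gremlin → the warehouse floor.  (the loading dock: 0A 0G; the warehouse floor: 5A 4G)

15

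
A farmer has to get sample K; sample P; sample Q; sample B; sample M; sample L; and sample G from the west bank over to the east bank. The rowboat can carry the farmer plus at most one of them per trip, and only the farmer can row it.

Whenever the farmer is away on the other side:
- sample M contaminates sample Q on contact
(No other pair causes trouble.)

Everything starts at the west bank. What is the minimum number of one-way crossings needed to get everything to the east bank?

13

Counting alone: the farmer can take at most 1 across per trip to the east bank, so moving all 7 needs at least 7 loaded trips out, with a return between consecutive ones — at least 13 crossings.
The plan below uses exactly 13 crossings, so it is optimal:
1. Farmer goes to the east bank with sample Q.  [the west bank: sample B, sample G, sample K, sample L, sample M, sample P | the east bank: sample Q]
2. Farmer goes back to the west bank alone.  [the west bank: sample B, sample G, sample K, sample L, sample M, sample P | the east bank: sample Q]
3. Farmer goes to the east bank with sample K.  [the west bank: sample B, sample G, sample L, sample M, sample P | the east bank: sample K, sample Q]
4. Farmer goes back to the west bank alone.  [the west bank: sample B, sample G, sample L, sample M, sample P | the east bank: sample K, sample Q]
5. Farmer goes to the east bank with sample P.  [the west bank: sample B, sample G, sample L, sample M | the east bank: sample K, sample P, sample Q]
6. Farmer goes back to the west bank alone.  [the west bank: sample B, sample G, sample L, sample M | the east bank: sample K, sample P, sample Q]
7. Farmer goes to the east bank with sample B.  [the west bank: sample G, sample L, sample M | the east bank: sample B, sample K, sample P, sample Q]
8. Farmer goes back to the west bank alone.  [the west bank: sample G, sample L, sample M | the east bank: sample B, sample K, sample P, sample Q]
9. Farmer goes to the east bank with sample L.  [the west bank: sample G, sample M | the east bank: sample B, sample K, sample L, sample P, sample Q]
10. Farmer goes back to the west bank alone.  [the west bank: sample G, sample M | the east bank: sample B, sample K, sample L, sample P, sample Q]
11. Farmer goes to the east bank with sample G.  [the west bank: sample M | the east bank: sample B, sample G, sample K, sample L, sample P, sample Q]
12. Farmer goes back to the west bank alone.  [the west bank: sample M | the east bank: sample B, sample G, sample K, sample L, sample P, sample Q]
13. Farmer goes to the east bank with sample M.  [the west bank: — | the east bank: sample B, sample G, sample K, sample L, sample M, sample P, sample Q]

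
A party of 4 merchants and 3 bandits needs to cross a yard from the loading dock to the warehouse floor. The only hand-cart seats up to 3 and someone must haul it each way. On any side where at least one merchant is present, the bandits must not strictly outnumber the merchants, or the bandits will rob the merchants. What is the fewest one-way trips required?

5

Counting alone: each trip to the warehouse floor takes at most 3 across and each return brings at least 1 back, so after t trips out (and t−1 returns) at most 3t − (t−1) of the 7 are across; that first reaches 7 at t = 3, so at least 5 crossings are needed.
The plan below uses exactly 5 crossings, so it is optimal:
1. 3 bandits → the warehouse floor.  (the loading dock: 4M 0B; the warehouse floor: 0M 3B)
2. 1 bandit ← the loading dock.  (the loading dock: 4M 1B; the warehouse floor: 0M 2B)
3. 3 merchants → the warehouse floor.  (the loading dock: 1M 1B; the warehouse floor: 3M 2B)
4. 1 merchant ← the loading dock.  (the loading dock: 2M 1B; the warehouse floor: 2M 2B)
5. 2 merchants and 1 bandit → the warehouse floor.  (the loading dock: 0M 0B; the warehouse floor: 4M 3B)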